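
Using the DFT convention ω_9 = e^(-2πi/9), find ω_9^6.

ω_9^6 = e^(-2πi·6/9)
= cos(-2π·6/9) + i·sin(-2π·6/9)
= cos(-12π/9) + i·sin(-12π/9)

ω_9^6 = cos(-12π/9) + i·sin(-12π/9) = -0.5000+0.8660i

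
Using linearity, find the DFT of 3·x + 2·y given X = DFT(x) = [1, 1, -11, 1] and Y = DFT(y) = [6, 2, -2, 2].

By linearity: DFT(3x + 2y) = 3·DFT(x) + 2·DFT(y)
= 3·[1, 1, -11, 1] + 2·[6, 2, -2, 2]

Computing element-wise:
Z[0] = 3·(1) + 2·(6) = 15
Z[1] = 3·(1) + 2·(2) = 7
Z[2] = 3·(-11) + 2·(-2) = -37
Z[3] = 3·(1) + 2·(2) = 7

DFT(3x + 2y) = 3·X + 2·Y = [15, 7, -37, 7]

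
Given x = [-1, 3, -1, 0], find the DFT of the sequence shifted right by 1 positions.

Time shift by 1: X_shifted[k] = ω_4^(1k) · X[k]
Shifted x = [0, -1, 3, -1]

DFT(x[n-1]) = [1, -3, 5, -3]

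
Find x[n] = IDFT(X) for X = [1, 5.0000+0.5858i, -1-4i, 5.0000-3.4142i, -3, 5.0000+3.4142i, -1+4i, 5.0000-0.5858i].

x[n] = (1/8) Σ(k=0 to 7) X[k] · e^(2πikn/8)

Computing each x[n]:
x[0] = 2
x[1] = 2
x[2] = -1
x[3] = 0
x[4] = -3
x[5] = 1
x[6] = 1
x[7] = -1

x = [2, 2, -1, 0, -3, 1, 1, -1]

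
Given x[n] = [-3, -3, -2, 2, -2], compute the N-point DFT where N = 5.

X[k] = Σ(n=0 to 4) x[n] · ω_5^(nk)
where ω_5 = e^(-2πi/5)

Computing each X[k]:
X[0] = -8
X[1] = -4.5451+3.3022i
X[2] = 1.0451-3.2164i
X[3] = 1.0451+3.2164i
X[4] = -4.5451-3.3022i

X = [-8, -4.5451+3.3022i, 1.0451-3.2164i, 1.0451+3.2164i, -4.5451-3.3022i]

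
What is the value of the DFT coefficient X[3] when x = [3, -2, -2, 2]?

X[3] = Σ(n=0 to 3) x[n] · ω_4^(3n) where ω_4 = e^(-2πi/4)
= (3)·ω_4^0 + (-2)·ω_4^3 + (-2)·ω_4^6 + (2)·ω_4^9

X[3] = 5-4i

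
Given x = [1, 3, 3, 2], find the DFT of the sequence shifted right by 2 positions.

Time shift by 2: X_shifted[k] = ω_4^(2k) · X[k]
Shifted x = [3, 2, 1, 3]

DFT(x[n-2]) = [9, 2+1i, -1, 2-1i]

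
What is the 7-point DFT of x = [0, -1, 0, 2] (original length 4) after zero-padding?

Original 4-point DFT: [1, 3i, -1, -3i]
Zero-padded 7-point DFT provides frequency interpolation.

DFT_7([x, 0, ...]) = [1, -2.4254-0.0859i, 1.4695+2.5386i, 0.4559-1.5160i, 0.4559+1.5160i, 1.4695-2.5386i, -2.4254+0.0859i]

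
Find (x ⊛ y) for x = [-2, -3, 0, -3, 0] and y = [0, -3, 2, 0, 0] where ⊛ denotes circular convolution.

(x ⊛ y)[n] = Σ(m=0 to 4) x[m] · y[(n-m) mod 5]

Computing each output sample:
(x ⊛ y)[0] = -6
(x ⊛ y)[1] = 6
(x ⊛ y)[2] = 5
(x ⊛ y)[3] = -6
(x ⊛ y)[4] = 9

x ⊛ y = [-6, 6, 5, -6, 9]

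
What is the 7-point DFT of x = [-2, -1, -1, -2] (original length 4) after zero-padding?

Original 4-point DFT: [-6, -1-1i, 0, -1+1i]
Zero-padded 7-point DFT provides frequency interpolation.

DFT_7([x, 0, ...]) = [-6, -0.5990+2.6245i, -2.1235-1.0226i, -1.2775+1.6019i, -1.2775-1.6019i, -2.1235+1.0226i, -0.5990-2.6245i]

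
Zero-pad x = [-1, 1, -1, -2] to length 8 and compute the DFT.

Original 4-point DFT: [-3, -3i, -1, 3i]
Zero-padded 8-point DFT provides frequency interpolation.

DFT_8([x, 0, ...]) = [-3, 1.1213+1.7071i, -3i, -3.1213-0.2929i, -1, -3.1213+0.2929i, 3i, 1.1213-1.7071i]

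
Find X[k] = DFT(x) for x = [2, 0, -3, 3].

X[k] = Σ(n=0 to 3) x[n] · ω_4^(nk)
where ω_4 = e^(-2πi/4)

Computing each X[k]:
X[0] = 2
X[1] = 5+3i
X[2] = -4
X[3] = 5-3i

X = [2, 5+3i, -4, 5-3i]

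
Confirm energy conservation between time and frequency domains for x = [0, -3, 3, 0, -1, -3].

Time domain:
Σ|x[n]|² = |0|² + |-3|² + |3|² + |0|² + |-1|² + |-3|² = 28.0000

Frequency domain:
(1/6)Σ|X[k]|² = (1/6)(|-4|² + |-4.0000-3.4641i|² + |2.0000+3.4641i|² + |8|² + |2.0000-3.4641i|² + |-4.0000+3.4641i|²) = (1/6)·168.0000 = 28.0000

Both sides agree, confirming Parseval's theorem.

Σ|x[n]|² = (1/N)Σ|X[k]|² = 28.0000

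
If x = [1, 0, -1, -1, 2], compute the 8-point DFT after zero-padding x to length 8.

Original 5-point DFT: [1, 3.2361+1.9021i, -1.2361+1.1756i, -1.2361-1.1756i, 3.2361-1.9021i]
Zero-padded 8-point DFT provides frequency interpolation.

DFT_8([x, 0, ...]) = [1, -0.2929+1.7071i, 4-1i, -1.7071-0.2929i, 3, -1.7071+0.2929i, 4+1i, -0.2929-1.7071i]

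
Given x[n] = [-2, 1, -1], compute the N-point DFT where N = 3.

X[k] = Σ(n=0 to 2) x[n] · ω_3^(nk)
where ω_3 = e^(-2πi/3)

Computing each X[k]:
X[0] = -2
X[1] = -2.0000-1.7321i
X[2] = -2.0000+1.7321i

X = [-2, -2.0000-1.7321i, -2.0000+1.7321i]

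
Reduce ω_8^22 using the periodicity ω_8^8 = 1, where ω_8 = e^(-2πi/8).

Since ω_8^8 = 1, powers reduce modulo 8.
22 mod 8 = 6
So ω_8^22 = ω_8^6 = e^(-2πi·6/8)

ω_8^22 = ω_8^6 = 1i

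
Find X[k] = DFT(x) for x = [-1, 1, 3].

X[k] = Σ(n=0 to 2) x[n] · ω_3^(nk)
where ω_3 = e^(-2πi/3)

Computing each X[k]:
X[0] = 3
X[1] = -3.0000+1.7321i
X[2] = -3.0000-1.7321i

X = [3, -3.0000+1.7321i, -3.0000-1.7321i]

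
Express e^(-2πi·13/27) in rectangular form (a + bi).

ω_27^13 = e^(-2πi·13/27)
= cos(-2π·13/27) + i·sin(-2π·13/27)
= cos(-26π/27) + i·sin(-26π/27)

ω_27^13 = cos(-26π/27) + i·sin(-26π/27) = -0.9932-0.1161i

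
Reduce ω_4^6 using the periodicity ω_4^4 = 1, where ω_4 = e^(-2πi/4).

Since ω_4^4 = 1, powers reduce modulo 4.
6 mod 4 = 2
So ω_4^6 = ω_4^2 = e^(-2πi·2/4)

ω_4^6 = ω_4^2 = -1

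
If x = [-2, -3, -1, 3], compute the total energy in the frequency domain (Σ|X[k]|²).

Parseval: Σ|x[n]|² = (1/N)Σ|X[k]|², so Σ|X[k]|² = N·Σ|x[n]|² = 4·23.0000

Σ|X[k]|² = N·Σ|x[n]|² = 4·23.0000 = 92.0000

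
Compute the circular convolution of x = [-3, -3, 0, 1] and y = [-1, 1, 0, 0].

(x ⊛ y)[n] = Σ(m=0 to 3) x[m] · y[(n-m) mod 4]

Computing each output sample:
(x ⊛ y)[0] = 4
(x ⊛ y)[1] = 0
(x ⊛ y)[2] = -3
(x ⊛ y)[3] = -1

x ⊛ y = [4, 0, -3, -1]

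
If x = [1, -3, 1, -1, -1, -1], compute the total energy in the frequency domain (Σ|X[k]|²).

Parseval: Σ|x[n]|² = (1/N)Σ|X[k]|², so Σ|X[k]|² = N·Σ|x[n]|² = 6·14.0000

Σ|X[k]|² = N·Σ|x[n]|² = 6·14.0000 = 84.0000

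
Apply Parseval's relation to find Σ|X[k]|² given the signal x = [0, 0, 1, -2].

Parseval: Σ|x[n]|² = (1/N)Σ|X[k]|², so Σ|X[k]|² = N·Σ|x[n]|² = 4·5.0000

Σ|X[k]|² = N·Σ|x[n]|² = 4·5.0000 = 20.0000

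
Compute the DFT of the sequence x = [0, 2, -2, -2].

X[k] = Σ(n=0 to 3) x[n] · ω_4^(nk)
where ω_4 = e^(-2πi/4)

Computing each X[k]:
X[0] = -2
X[1] = 2-4i
X[2] = -2
X[3] = 2+4i

X = [-2, 2-4i, -2, 2+4i]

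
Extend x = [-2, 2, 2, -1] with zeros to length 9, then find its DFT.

Original 4-point DFT: [1, -4-3i, -1, -4+3i]
Zero-padded 9-point DFT provides frequency interpolation.

DFT_9([x, 0, ...]) = [1, 0.3794-2.3892i, -3.0321-3.5197i, -5, -1.8473+1.4676i, -1.8473-1.4676i, -5, -3.0321+3.5197i, 0.3794+2.3892i]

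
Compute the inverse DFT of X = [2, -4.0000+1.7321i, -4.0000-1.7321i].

x[n] = (1/3) Σ(k=0 to 2) X[k] · e^(2πikn/3)

Computing each x[n]:
x[0] = -2
x[1] = 1
x[2] = 3

x = [-2, 1, 3]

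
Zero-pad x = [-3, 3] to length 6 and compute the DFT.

Original 2-point DFT: [0, -6]
Zero-padded 6-point DFT provides frequency interpolation.

DFT_6([x, 0, ...]) = [0, -1.5000-2.5981i, -4.5000-2.5981i, -6, -4.5000+2.5981i, -1.5000+2.5981i]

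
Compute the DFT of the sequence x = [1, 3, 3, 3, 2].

X[k] = Σ(n=0 to 4) x[n] · ω_5^(nk)
where ω_5 = e^(-2πi/5)

Computing each X[k]:
X[0] = 12
X[1] = -2.3090-0.9511i
X[2] = -1.1910-0.5878i
X[3] = -1.1910+0.5878i
X[4] = -2.3090+0.9511i

X = [12, -2.3090-0.9511i, -1.1910-0.5878i, -1.1910+0.5878i, -2.3090+0.9511i]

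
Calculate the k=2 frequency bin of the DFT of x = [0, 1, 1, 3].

X[2] = Σ(n=0 to 3) x[n] · ω_4^(2n) where ω_4 = e^(-2πi/4)
= (0)·ω_4^0 + (1)·ω_4^2 + (1)·ω_4^4 + (3)·ω_4^6

X[2] = -3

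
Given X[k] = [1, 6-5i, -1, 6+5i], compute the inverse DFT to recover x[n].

x[n] = (1/4) Σ(k=0 to 3) X[k] · e^(2πikn/4)

Computing each x[n]:
x[0] = 3
x[1] = 3
x[2] = -3
x[3] = -2

x = [3, 3, -3, -2]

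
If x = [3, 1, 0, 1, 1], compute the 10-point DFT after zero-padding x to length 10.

Original 5-point DFT: [6, 2.8090+0.5878i, 1.6910-0.9511i, 1.6910+0.9511i, 2.8090-0.5878i]
Zero-padded 10-point DFT provides frequency interpolation.

DFT_10([x, 0, ...]) = [6, 2.6910-2.1266i, 2.8090+0.5878i, 3.8090-1.3143i, 1.6910-0.9511i, 2, 1.6910+0.9511i, 3.8090+1.3143i, 2.8090-0.5878i, 2.6910+2.1266i]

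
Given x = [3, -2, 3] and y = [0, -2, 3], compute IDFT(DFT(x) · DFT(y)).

(x ⊛ y)[n] = Σ(m=0 to 2) x[m] · y[(n-m) mod 3]

Computing each output sample:
(x ⊛ y)[0] = -12
(x ⊛ y)[1] = 3
(x ⊛ y)[2] = 13

x ⊛ y = [-12, 3, 13]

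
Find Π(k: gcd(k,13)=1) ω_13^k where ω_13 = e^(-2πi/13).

The primitive 13th roots of unity are ω_13^k for k coprime to 13: k ∈ {1, 2, 3, 4, 5, 6, 7, 8, 9, 10, 11, 12}
Their product equals the constant term of the cyclotomic polynomial Φ_13(x) up to sign.
For n ≥ 3, the product of all primitive nth roots of unity is 1. (For n=1 it is 1; for n=2 it is -1.)

1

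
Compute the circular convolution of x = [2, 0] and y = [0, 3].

(x ⊛ y)[n] = Σ(m=0 to 1) x[m] · y[(n-m) mod 2]

Computing each output sample:
(x ⊛ y)[0] = 0
(x ⊛ y)[1] = 6

x ⊛ y = [0, 6]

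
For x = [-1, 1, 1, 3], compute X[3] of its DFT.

X[3] = Σ(n=0 to 3) x[n] · ω_4^(3n) where ω_4 = e^(-2πi/4)
= (-1)·ω_4^0 + (1)·ω_4^3 + (1)·ω_4^6 + (3)·ω_4^9

X[3] = -2-2i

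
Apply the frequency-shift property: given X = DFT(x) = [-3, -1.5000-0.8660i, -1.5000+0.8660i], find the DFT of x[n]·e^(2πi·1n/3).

Modulation property: DFT(ω_3^(-1n)·x[n]) = X[(k-1) mod 3], so circularly shift X by 1 positions.

X[k-1] = [-1.5000+0.8660i, -3, -1.5000-0.8660i]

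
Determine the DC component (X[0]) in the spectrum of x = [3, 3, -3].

X[0] = Σ(n=0 to 2) x[n] · ω_3^0 = Σ x[n]
= (3) + (3) + (-3)

X[0] = 3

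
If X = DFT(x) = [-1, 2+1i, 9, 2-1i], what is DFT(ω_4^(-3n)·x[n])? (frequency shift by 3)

Modulation property: DFT(ω_4^(-3n)·x[n]) = X[(k-3) mod 4], so circularly shift X by 3 positions.

X[k-3] = [2+1i, 9, 2-1i, -1]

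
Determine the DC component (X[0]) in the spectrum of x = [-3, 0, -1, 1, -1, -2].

X[0] = Σ(n=0 to 5) x[n] · ω_6^0 = Σ x[n]
= (-3) + (0) + (-1) + (1) + (-1) + (-2)

X[0] = -6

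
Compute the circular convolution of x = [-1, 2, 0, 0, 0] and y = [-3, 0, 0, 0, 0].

(x ⊛ y)[n] = Σ(m=0 to 4) x[m] · y[(n-m) mod 5]

Computing each output sample:
(x ⊛ y)[0] = 3
(x ⊛ y)[1] = -6
(x ⊛ y)[2] = 0
(x ⊛ y)[3] = 0
(x ⊛ y)[4] = 0

x ⊛ y = [3, -6, 0, 0, 0]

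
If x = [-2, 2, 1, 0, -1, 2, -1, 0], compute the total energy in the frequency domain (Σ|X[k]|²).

Parseval: Σ|x[n]|² = (1/N)Σ|X[k]|², so Σ|X[k]|² = N·Σ|x[n]|² = 8·15.0000

Σ|X[k]|² = N·Σ|x[n]|² = 8·15.0000 = 120.0000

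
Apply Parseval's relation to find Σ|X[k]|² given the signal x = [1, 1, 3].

Parseval: Σ|x[n]|² = (1/N)Σ|X[k]|², so Σ|X[k]|² = N·Σ|x[n]|² = 3·11.0000

Σ|X[k]|² = N·Σ|x[n]|² = 3·11.0000 = 33.0000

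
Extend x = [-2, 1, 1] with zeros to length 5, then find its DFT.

Original 3-point DFT: [0, -3, -3]
Zero-padded 5-point DFT provides frequency interpolation.

DFT_5([x, 0, ...]) = [0, -2.5000-1.5388i, -2.5000+0.3633i, -2.5000-0.3633i, -2.5000+1.5388i]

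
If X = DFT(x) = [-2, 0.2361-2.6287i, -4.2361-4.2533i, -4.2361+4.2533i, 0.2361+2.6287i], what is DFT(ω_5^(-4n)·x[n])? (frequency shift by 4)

Modulation property: DFT(ω_5^(-4n)·x[n]) = X[(k-4) mod 5], so circularly shift X by 4 positions.

X[k-4] = [0.2361-2.6287i, -4.2361-4.2533i, -4.2361+4.2533i, 0.2361+2.6287i, -2]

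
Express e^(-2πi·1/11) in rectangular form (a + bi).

ω_11^1 = e^(-2πi·1/11)
= cos(-2π·1/11) + i·sin(-2π·1/11)
= cos(-2π/11) + i·sin(-2π/11)

ω_11^1 = cos(-2π/11) + i·sin(-2π/11) = 0.8413-0.5406i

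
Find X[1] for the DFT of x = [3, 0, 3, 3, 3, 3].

X[1] = Σ(n=0 to 5) x[n] · ω_6^(1n) where ω_6 = e^(-2πi/6)
= (3)·ω_6^0 + (0)·ω_6^1 + (3)·ω_6^2 + (3)·ω_6^3 + (3)·ω_6^4 + (3)·ω_6^5

X[1] = -1.5000+2.5981i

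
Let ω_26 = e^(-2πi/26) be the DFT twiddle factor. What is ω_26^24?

ω_26^24 = e^(-2πi·24/26)
= cos(-2π·24/26) + i·sin(-2π·24/26)
= cos(-48π/26) + i·sin(-48π/26)

ω_26^24 = cos(-48π/26) + i·sin(-48π/26) = 0.8855+0.4647i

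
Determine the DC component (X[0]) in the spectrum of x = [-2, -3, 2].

X[0] = Σ(n=0 to 2) x[n] · ω_3^0 = Σ x[n]
= (-2) + (-3) + (2)

X[0] = -3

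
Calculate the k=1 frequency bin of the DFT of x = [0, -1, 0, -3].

X[1] = Σ(n=0 to 3) x[n] · ω_4^(1n) where ω_4 = e^(-2πi/4)
= (0)·ω_4^0 + (-1)·ω_4^1 + (0)·ω_4^2 + (-3)·ω_4^3

X[1] = -2i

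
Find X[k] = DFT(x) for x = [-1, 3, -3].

X[k] = Σ(n=0 to 2) x[n] · ω_3^(nk)
where ω_3 = e^(-2πi/3)

Computing each X[k]:
X[0] = -1
X[1] = -1.0000-5.1962i
X[2] = -1.0000+5.1962i

X = [-1, -1.0000-5.1962i, -1.0000+5.1962i]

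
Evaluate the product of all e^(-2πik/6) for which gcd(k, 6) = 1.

The primitive 6th roots of unity are ω_6^k for k coprime to 6: k ∈ {1, 5}
Their product equals the constant term of the cyclotomic polynomial Φ_6(x) up to sign.
For n ≥ 3, the product of all primitive nth roots of unity is 1. (For n=1 it is 1; for n=2 it is -1.)

1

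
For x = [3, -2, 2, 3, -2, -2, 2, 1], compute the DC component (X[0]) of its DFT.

X[0] = Σ(n=0 to 7) x[n] · ω_8^0 = Σ x[n]
= (3) + (-2) + (2) + (3) + (-2) + (-2) + (2) + (1)

X[0] = 5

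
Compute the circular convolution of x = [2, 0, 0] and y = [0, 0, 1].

(x ⊛ y)[n] = Σ(m=0 to 2) x[m] · y[(n-m) mod 3]

Computing each output sample:
(x ⊛ y)[0] = 0
(x ⊛ y)[1] = 0
(x ⊛ y)[2] = 2

x ⊛ y = [0, 0, 2]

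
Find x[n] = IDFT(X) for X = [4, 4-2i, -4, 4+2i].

x[n] = (1/4) Σ(k=0 to 3) X[k] · e^(2πikn/4)

Computing each x[n]:
x[0] = 2
x[1] = 3
x[2] = -2
x[3] = 1

x = [2, 3, -2, 1]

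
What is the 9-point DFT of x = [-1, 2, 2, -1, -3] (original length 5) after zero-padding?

Original 5-point DFT: [-1, -2.1180-6.5186i, 0.1180-0.0858i, 0.1180+0.0858i, -2.1180+6.5186i]
Zero-padded 9-point DFT provides frequency interpolation.

DFT_9([x, 0, ...]) = [-1, 4.1985-1.3631i, -4.3302-5.4480i, -2.5000+2.5981i, -1.3682-1.4869i, -1.3682+1.4869i, -2.5000-2.5981i, -4.3302+5.4480i, 4.1985+1.3631i]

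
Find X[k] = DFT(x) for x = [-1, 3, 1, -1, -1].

X[k] = Σ(n=0 to 4) x[n] · ω_5^(nk)
where ω_5 = e^(-2πi/5)

Computing each X[k]:
X[0] = 1
X[1] = -0.3820-4.9798i
X[2] = -2.6180-0.4490i
X[3] = -2.6180+0.4490i
X[4] = -0.3820+4.9798i

X = [1, -0.3820-4.9798i, -2.6180-0.4490i, -2.6180+0.4490i, -0.3820+4.9798i]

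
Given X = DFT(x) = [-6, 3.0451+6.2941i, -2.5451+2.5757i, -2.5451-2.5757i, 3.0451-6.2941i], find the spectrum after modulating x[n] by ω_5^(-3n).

Modulation property: DFT(ω_5^(-3n)·x[n]) = X[(k-3) mod 5], so circularly shift X by 3 positions.

X[k-3] = [-2.5451+2.5757i, -2.5451-2.5757i, 3.0451-6.2941i, -6, 3.0451+6.2941i]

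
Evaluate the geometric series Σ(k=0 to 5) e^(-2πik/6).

Sum of all nth roots of unity equals 0 for n > 1 (geometric series with r ≠ 1).

0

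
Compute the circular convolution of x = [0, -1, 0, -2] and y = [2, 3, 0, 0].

(x ⊛ y)[n] = Σ(m=0 to 3) x[m] · y[(n-m) mod 4]

Computing each output sample:
(x ⊛ y)[0] = -6
(x ⊛ y)[1] = -2
(x ⊛ y)[2] = -3
(x ⊛ y)[3] = -4

x ⊛ y = [-6, -2, -3, -4]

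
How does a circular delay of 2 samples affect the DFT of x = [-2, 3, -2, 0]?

Time shift by 2: X_shifted[k] = ω_4^(2k) · X[k]
Shifted x = [-2, 0, -2, 3]

DFT(x[n-2]) = [-1, 3i, -7, -3i]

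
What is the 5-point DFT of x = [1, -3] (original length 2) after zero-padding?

Original 2-point DFT: [-2, 4]
Zero-padded 5-point DFT provides frequency interpolation.

DFT_5([x, 0, ...]) = [-2, 0.0729+2.8532i, 3.4271+1.7634i, 3.4271-1.7634i, 0.0729-2.8532i]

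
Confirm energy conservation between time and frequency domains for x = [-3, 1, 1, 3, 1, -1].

Time domain:
Σ|x[n]|² = |-3|² + |1|² + |1|² + |3|² + |1|² + |-1|² = 22.0000

Frequency domain:
(1/6)Σ|X[k]|² = (1/6)(|2|² + |-7.0000-1.7321i|² + |-1.0000-1.7321i|² + |-4|² + |-1.0000+1.7321i|² + |-7.0000+1.7321i|²) = (1/6)·132.0000 = 22.0000

Both sides agree, confirming Parseval's theorem.

Σ|x[n]|² = (1/N)Σ|X[k]|² = 22.0000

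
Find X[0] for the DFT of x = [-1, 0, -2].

X[0] = Σ(n=0 to 2) x[n] · ω_3^0 = Σ x[n]
= (-1) + (0) + (-2)

X[0] = -3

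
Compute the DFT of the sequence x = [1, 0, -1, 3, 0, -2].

X[k] = Σ(n=0 to 5) x[n] · ω_6^(nk)
where ω_6 = e^(-2πi/6)

Computing each X[k]:
X[0] = 1
X[1] = -2.5000-0.8660i
X[2] = 5.5000-2.5981i
X[3] = -1
X[4] = 5.5000+2.5981i
X[5] = -2.5000+0.8660i

X = [1, -2.5000-0.8660i, 5.5000-2.5981i, -1, 5.5000+2.5981i, -2.5000+0.8660i]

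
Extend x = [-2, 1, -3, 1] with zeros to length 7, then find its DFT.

Original 4-point DFT: [-3, 1, -7, 1]
Zero-padded 7-point DFT provides frequency interpolation.

DFT_7([x, 0, ...]) = [-3, -1.6099+1.7091i, 1.1039-1.4947i, -4.9940-3.7543i, -4.9940+3.7543i, 1.1039+1.4947i, -1.6099-1.7091i]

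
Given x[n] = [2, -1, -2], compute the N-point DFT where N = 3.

X[k] = Σ(n=0 to 2) x[n] · ω_3^(nk)
where ω_3 = e^(-2πi/3)

Computing each X[k]:
X[0] = -1
X[1] = 3.5000-0.8660i
X[2] = 3.5000+0.8660i

X = [-1, 3.5000-0.8660i, 3.5000+0.8660i]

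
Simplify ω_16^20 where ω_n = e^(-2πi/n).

Since ω_16^16 = 1, powers reduce modulo 16.
20 mod 16 = 4
So ω_16^20 = ω_16^4 = e^(-2πi·4/16)

ω_16^20 = ω_16^4 = -1i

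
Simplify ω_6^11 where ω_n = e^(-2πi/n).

Since ω_6^6 = 1, powers reduce modulo 6.
11 mod 6 = 5
So ω_6^11 = ω_6^5 = e^(-2πi·5/6)

ω_6^11 = ω_6^5 = 0.5000+0.8660i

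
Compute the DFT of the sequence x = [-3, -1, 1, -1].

X[k] = Σ(n=0 to 3) x[n] · ω_4^(nk)
where ω_4 = e^(-2πi/4)

Computing each X[k]:
X[0] = -4
X[1] = -4
X[2] = 0
X[3] = -4

X = [-4, -4, 0, -4]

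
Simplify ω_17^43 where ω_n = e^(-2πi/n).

Since ω_17^17 = 1, powers reduce modulo 17.
43 mod 17 = 9
So ω_17^43 = ω_17^9 = e^(-2πi·9/17)

ω_17^43 = ω_17^9 = -0.9830+0.1837i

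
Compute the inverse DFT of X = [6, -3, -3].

x[n] = (1/3) Σ(k=0 to 2) X[k] · e^(2πikn/3)

Computing each x[n]:
x[0] = 0
x[1] = 3
x[2] = 3

x = [0, 3, 3]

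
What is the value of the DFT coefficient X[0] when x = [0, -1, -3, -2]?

X[0] = Σ(n=0 to 3) x[n] · ω_4^0 = Σ x[n]
= (0) + (-1) + (-3) + (-2)

X[0] = -6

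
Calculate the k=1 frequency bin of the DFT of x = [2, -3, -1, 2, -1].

X[1] = Σ(n=0 to 4) x[n] · ω_5^(1n) where ω_5 = e^(-2πi/5)
= (2)·ω_5^0 + (-3)·ω_5^1 + (-1)·ω_5^2 + (2)·ω_5^3 + (-1)·ω_5^4

X[1] = -0.0451+3.6655i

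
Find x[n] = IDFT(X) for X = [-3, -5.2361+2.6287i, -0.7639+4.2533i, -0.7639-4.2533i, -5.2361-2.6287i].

x[n] = (1/5) Σ(k=0 to 4) X[k] · e^(2πikn/5)

Computing each x[n]:
x[0] = -3
x[1] = -3
x[2] = 2
x[3] = 0
x[4] = 1

x = [-3, -3, 2, 0, 1]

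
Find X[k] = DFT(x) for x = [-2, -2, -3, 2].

X[k] = Σ(n=0 to 3) x[n] · ω_4^(nk)
where ω_4 = e^(-2πi/4)

Computing each X[k]:
X[0] = -5
X[1] = 1+4i
X[2] = -5
X[3] = 1-4i

X = [-5, 1+4i, -5, 1-4i]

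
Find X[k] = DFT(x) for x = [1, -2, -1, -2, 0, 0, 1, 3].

X[k] = Σ(n=0 to 7) x[n] · ω_8^(nk)
where ω_8 = e^(-2πi/8)

Computing each X[k]:
X[0] = 0
X[1] = 3.1213+6.9497i
X[2] = 1+3i
X[3] = -1.1213+2.9497i
X[4] = 2
X[5] = -1.1213-2.9497i
X[6] = 1-3i
X[7] = 3.1213-6.9497i

X = [0, 3.1213+6.9497i, 1+3i, -1.1213+2.9497i, 2, -1.1213-2.9497i, 1-3i, 3.1213-6.9497i]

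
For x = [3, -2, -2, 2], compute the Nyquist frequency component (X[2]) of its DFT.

X[2] = Σ(n=0 to 3) x[n] · ω_4^(2n) where ω_4 = e^(-2πi/4)
= (3)·ω_4^0 + (-2)·ω_4^2 + (-2)·ω_4^4 + (2)·ω_4^6

X[2] = 1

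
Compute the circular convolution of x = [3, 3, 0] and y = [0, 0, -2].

(x ⊛ y)[n] = Σ(m=0 to 2) x[m] · y[(n-m) mod 3]

Computing each output sample:
(x ⊛ y)[0] = -6
(x ⊛ y)[1] = 0
(x ⊛ y)[2] = -6

x ⊛ y = [-6, 0, -6]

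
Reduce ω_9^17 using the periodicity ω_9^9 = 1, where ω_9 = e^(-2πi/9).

Since ω_9^9 = 1, powers reduce modulo 9.
17 mod 9 = 8
So ω_9^17 = ω_9^8 = e^(-2πi·8/9)

ω_9^17 = ω_9^8 = 0.7660+0.6428i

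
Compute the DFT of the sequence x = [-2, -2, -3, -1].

X[k] = Σ(n=0 to 3) x[n] · ω_4^(nk)
where ω_4 = e^(-2πi/4)

Computing each X[k]:
X[0] = -8
X[1] = 1+1i
X[2] = -2
X[3] = 1-1i

X = [-8, 1+1i, -2, 1-1i]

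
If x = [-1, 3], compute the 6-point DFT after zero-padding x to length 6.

Original 2-point DFT: [2, -4]
Zero-padded 6-point DFT provides frequency interpolation.

DFT_6([x, 0, ...]) = [2, 0.5000-2.5981i, -2.5000-2.5981i, -4, -2.5000+2.5981i, 0.5000+2.5981i]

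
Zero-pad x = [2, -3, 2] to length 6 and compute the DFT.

Original 3-point DFT: [1, 2.5000+4.3301i, 2.5000-4.3301i]
Zero-padded 6-point DFT provides frequency interpolation.

DFT_6([x, 0, ...]) = [1, -0.5000+0.8660i, 2.5000+4.3301i, 7, 2.5000-4.3301i, -0.5000-0.8660i]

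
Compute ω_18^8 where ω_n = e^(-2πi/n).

ω_18^8 = e^(-2πi·8/18)
= cos(-2π·8/18) + i·sin(-2π·8/18)
= cos(-16π/18) + i·sin(-16π/18)

ω_18^8 = cos(-16π/18) + i·sin(-16π/18) = -0.9397-0.3420i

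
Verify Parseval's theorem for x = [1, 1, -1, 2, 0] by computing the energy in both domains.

Time domain:
Σ|x[n]|² = |1|² + |1|² + |-1|² + |2|² + |0|² = 7.0000

Frequency domain:
(1/5)Σ|X[k]|² = (1/5)(|3|² + |0.5000+0.8123i|² + |0.5000-3.4410i|² + |0.5000+3.4410i|² + |0.5000-0.8123i|²) = (1/5)·35.0000 = 7.0000

Both sides agree, confirming Parseval's theorem.

Σ|x[n]|² = (1/N)Σ|X[k]|² = 7.0000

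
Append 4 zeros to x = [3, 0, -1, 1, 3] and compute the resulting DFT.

Original 5-point DFT: [6, 3.9271+4.0287i, 0.5729-0.1388i, 0.5729+0.1388i, 3.9271-4.0287i]
Zero-padded 9-point DFT provides frequency interpolation.

DFT_9([x, 0, ...]) = [6, -0.4927-0.9073i, 5.7378+3.1364i, 3.0000-3.4641i, 2.2549+1.4456i, 2.2549-1.4456i, 3.0000+3.4641i, 5.7378-3.1364i, -0.4927+0.9073i]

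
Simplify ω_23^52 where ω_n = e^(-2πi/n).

Since ω_23^23 = 1, powers reduce modulo 23.
52 mod 23 = 6
So ω_23^52 = ω_23^6 = e^(-2πi·6/23)

ω_23^52 = ω_23^6 = -0.0682-0.9977i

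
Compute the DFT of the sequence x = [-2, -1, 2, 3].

X[k] = Σ(n=0 to 3) x[n] · ω_4^(nk)
where ω_4 = e^(-2πi/4)

Computing each X[k]:
X[0] = 2
X[1] = -4+4i
X[2] = -2
X[3] = -4-4i

X = [2, -4+4i, -2, -4-4i]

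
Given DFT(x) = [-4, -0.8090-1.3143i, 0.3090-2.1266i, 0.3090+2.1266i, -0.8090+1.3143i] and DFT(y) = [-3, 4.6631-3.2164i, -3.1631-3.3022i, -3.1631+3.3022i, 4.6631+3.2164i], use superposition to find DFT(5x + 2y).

By linearity: DFT(5x + 2y) = 5·DFT(x) + 2·DFT(y)
= 5·[-4, -0.8090-1.3143i, 0.3090-2.1266i, 0.3090+2.1266i, -0.8090+1.3143i] + 2·[-3, 4.6631-3.2164i, -3.1631-3.3022i, -3.1631+3.3022i, 4.6631+3.2164i]

Computing element-wise:
Z[0] = 5·(-4) + 2·(-3) = -26
Z[1] = 5·(-0.8090-1.3143i) + 2·(4.6631-3.2164i) = 5.2812-13.0043i
Z[2] = 5·(0.3090-2.1266i) + 2·(-3.1631-3.3022i) = -4.7812-17.2374i
Z[3] = 5·(0.3090+2.1266i) + 2·(-3.1631+3.3022i) = -4.7812+17.2374i
Z[4] = 5·(-0.8090+1.3143i) + 2·(4.6631+3.2164i) = 5.2812+13.0043i

DFT(5x + 2y) = 5·X + 2·Y = [-26, 5.2812-13.0043i, -4.7812-17.2374i, -4.7812+17.2374i, 5.2812+13.0043i]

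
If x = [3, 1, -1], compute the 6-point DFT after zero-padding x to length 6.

Original 3-point DFT: [3, 3.0000-1.7321i, 3.0000+1.7321i]
Zero-padded 6-point DFT provides frequency interpolation.

DFT_6([x, 0, ...]) = [3, 4, 3.0000-1.7321i, 1, 3.0000+1.7321i, 4]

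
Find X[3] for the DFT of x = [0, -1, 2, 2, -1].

X[3] = Σ(n=0 to 4) x[n] · ω_5^(3n) where ω_5 = e^(-2πi/5)
= (0)·ω_5^0 + (-1)·ω_5^3 + (2)·ω_5^6 + (2)·ω_5^9 + (-1)·ω_5^12

X[3] = 2.8541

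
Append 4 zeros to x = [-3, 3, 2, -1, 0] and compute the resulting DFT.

Original 5-point DFT: [1, -2.8820-4.6165i, -5.1180+1.0898i, -5.1180-1.0898i, -2.8820+4.6165i]
Zero-padded 9-point DFT provides frequency interpolation.

DFT_9([x, 0, ...]) = [1, 0.1454-3.0320i, -3.8584-4.5045i, -6.5000-0.8660i, -3.7870+1.1255i, -3.7870-1.1255i, -6.5000+0.8660i, -3.8584+4.5045i, 0.1454+3.0320i]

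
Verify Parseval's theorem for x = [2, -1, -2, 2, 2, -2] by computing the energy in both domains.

Time domain:
Σ|x[n]|² = |2|² + |-1|² + |-2|² + |2|² + |2|² + |-2|² = 21.0000

Frequency domain:
(1/6)Σ|X[k]|² = (1/6)(|1|² + |-1.5000+2.5981i|² + |5.5000-4.3301i|² + |3|² + |5.5000+4.3301i|² + |-1.5000-2.5981i|²) = (1/6)·126.0000 = 21.0000

Both sides agree, confirming Parseval's theorem.

Σ|x[n]|² = (1/N)Σ|X[k]|² = 21.0000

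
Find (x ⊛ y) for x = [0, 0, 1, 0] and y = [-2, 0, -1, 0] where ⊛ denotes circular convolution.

(x ⊛ y)[n] = Σ(m=0 to 3) x[m] · y[(n-m) mod 4]

Computing each output sample:
(x ⊛ y)[0] = -1
(x ⊛ y)[1] = 0
(x ⊛ y)[2] = -2
(x ⊛ y)[3] = 0

x ⊛ y = [-1, 0, -2, 0]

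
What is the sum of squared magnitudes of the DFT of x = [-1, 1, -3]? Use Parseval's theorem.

Parseval: Σ|x[n]|² = (1/N)Σ|X[k]|², so Σ|X[k]|² = N·Σ|x[n]|² = 3·11.0000

Σ|X[k]|² = N·Σ|x[n]|² = 3·11.0000 = 33.0000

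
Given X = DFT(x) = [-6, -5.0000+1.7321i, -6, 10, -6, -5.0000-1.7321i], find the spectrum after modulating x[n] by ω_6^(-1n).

Modulation property: DFT(ω_6^(-1n)·x[n]) = X[(k-1) mod 6], so circularly shift X by 1 positions.

X[k-1] = [-5.0000-1.7321i, -6, -5.0000+1.7321i, -6, 10, -6]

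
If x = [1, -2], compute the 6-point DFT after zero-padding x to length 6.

Original 2-point DFT: [-1, 3]
Zero-padded 6-point DFT provides frequency interpolation.

DFT_6([x, 0, ...]) = [-1, 1.7321i, 2.0000+1.7321i, 3, 2.0000-1.7321i, -1.7321i]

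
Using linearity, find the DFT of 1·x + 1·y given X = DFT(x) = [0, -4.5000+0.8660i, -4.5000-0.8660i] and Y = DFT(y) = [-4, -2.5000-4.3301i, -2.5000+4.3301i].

By linearity: DFT(1x + 1y) = 1·DFT(x) + 1·DFT(y)
= 1·[0, -4.5000+0.8660i, -4.5000-0.8660i] + 1·[-4, -2.5000-4.3301i, -2.5000+4.3301i]

Computing element-wise:
Z[0] = 1·(0) + 1·(-4) = -4
Z[1] = 1·(-4.5000+0.8660i) + 1·(-2.5000-4.3301i) = -7.0000-3.4641i
Z[2] = 1·(-4.5000-0.8660i) + 1·(-2.5000+4.3301i) = -7.0000+3.4641i

DFT(1x + 1y) = 1·X + 1·Y = [-4, -7.0000-3.4641i, -7.0000+3.4641i]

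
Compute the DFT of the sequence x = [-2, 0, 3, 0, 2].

X[k] = Σ(n=0 to 4) x[n] · ω_5^(nk)
where ω_5 = e^(-2πi/5)

Computing each X[k]:
X[0] = 3
X[1] = -3.8090+0.1388i
X[2] = -2.6910+4.0287i
X[3] = -2.6910-4.0287i
X[4] = -3.8090-0.1388i

X = [3, -3.8090+0.1388i, -2.6910+4.0287i, -2.6910-4.0287i, -3.8090-0.1388i]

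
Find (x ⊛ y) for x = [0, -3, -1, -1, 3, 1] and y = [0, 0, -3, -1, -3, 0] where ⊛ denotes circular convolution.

(x ⊛ y)[n] = Σ(m=0 to 5) x[m] · y[(n-m) mod 6]

Computing each output sample:
(x ⊛ y)[0] = -5
(x ⊛ y)[1] = -3
(x ⊛ y)[2] = -10
(x ⊛ y)[3] = 6
(x ⊛ y)[4] = 6
(x ⊛ y)[5] = 13

x ⊛ y = [-5, -3, -10, 6, 6, 13]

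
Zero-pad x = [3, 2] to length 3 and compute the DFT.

Original 2-point DFT: [5, 1]
Zero-padded 3-point DFT provides frequency interpolation.

DFT_3([x, 0, ...]) = [5, 2.0000-1.7321i, 2.0000+1.7321i]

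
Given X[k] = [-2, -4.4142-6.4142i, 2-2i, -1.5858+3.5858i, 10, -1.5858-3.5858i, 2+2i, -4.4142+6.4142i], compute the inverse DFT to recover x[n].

x[n] = (1/8) Σ(k=0 to 7) X[k] · e^(2πikn/8)

Computing each x[n]:
x[0] = 0
x[1] = -1
x[2] = 3
x[3] = -1
x[4] = 3
x[5] = -1
x[6] = -2
x[7] = -3

x = [0, -1, 3, -1, 3, -1, -2, -3]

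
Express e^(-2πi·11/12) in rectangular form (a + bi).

ω_12^11 = e^(-2πi·11/12)
= cos(-2π·11/12) + i·sin(-2π·11/12)
= cos(-22π/12) + i·sin(-22π/12)

ω_12^11 = cos(-22π/12) + i·sin(-22π/12) = 0.8660+0.5000i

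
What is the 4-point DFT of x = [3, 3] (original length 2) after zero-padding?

Original 2-point DFT: [6, 0]
Zero-padded 4-point DFT provides frequency interpolation.

DFT_4([x, 0, ...]) = [6, 3-3i, 0, 3+3i]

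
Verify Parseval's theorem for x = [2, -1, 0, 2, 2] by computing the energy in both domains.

Time domain:
Σ|x[n]|² = |2|² + |-1|² + |0|² + |2|² + |2|² = 13.0000

Frequency domain:
(1/5)Σ|X[k]|² = (1/5)(|5|² + |0.6910+4.0287i|² + |1.8090-0.1388i|² + |1.8090+0.1388i|² + |0.6910-4.0287i|²) = (1/5)·65.0000 = 13.0000

Both sides agree, confirming Parseval's theorem.

Σ|x[n]|² = (1/N)Σ|X[k]|² = 13.0000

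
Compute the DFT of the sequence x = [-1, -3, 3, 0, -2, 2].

X[k] = Σ(n=0 to 5) x[n] · ω_6^(nk)
where ω_6 = e^(-2πi/6)

Computing each X[k]:
X[0] = -1
X[1] = -2
X[2] = -1.0000+8.6603i
X[3] = 1
X[4] = -1.0000-8.6603i
X[5] = -2

X = [-1, -2, -1.0000+8.6603i, 1, -1.0000-8.6603i, -2]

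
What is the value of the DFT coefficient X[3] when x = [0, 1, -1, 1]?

X[3] = Σ(n=0 to 3) x[n] · ω_4^(3n) where ω_4 = e^(-2πi/4)
= (0)·ω_4^0 + (1)·ω_4^3 + (-1)·ω_4^6 + (1)·ω_4^9

X[3] = 1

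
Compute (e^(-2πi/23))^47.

Since ω_23^23 = 1, powers reduce modulo 23.
47 mod 23 = 1
So ω_23^47 = ω_23^1 = e^(-2πi·1/23)

ω_23^47 = ω_23^1 = 0.9629-0.2698i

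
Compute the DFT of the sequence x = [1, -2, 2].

X[k] = Σ(n=0 to 2) x[n] · ω_3^(nk)
where ω_3 = e^(-2πi/3)

Computing each X[k]:
X[0] = 1
X[1] = 1.0000+3.4641i
X[2] = 1.0000-3.4641i

X = [1, 1.0000+3.4641i, 1.0000-3.4641i]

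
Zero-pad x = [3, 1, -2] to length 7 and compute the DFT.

Original 3-point DFT: [2, 3.5000-2.5981i, 3.5000+2.5981i]
Zero-padded 7-point DFT provides frequency interpolation.

DFT_7([x, 0, ...]) = [2, 4.0685+1.1680i, 4.5794-1.8427i, 0.8521-1.9975i, 0.8521+1.9975i, 4.5794+1.8427i, 4.0685-1.1680i]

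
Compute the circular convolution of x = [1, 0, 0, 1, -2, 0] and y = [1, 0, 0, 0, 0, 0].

(x ⊛ y)[n] = Σ(m=0 to 5) x[m] · y[(n-m) mod 6]

Computing each output sample:
(x ⊛ y)[0] = 1
(x ⊛ y)[1] = 0
(x ⊛ y)[2] = 0
(x ⊛ y)[3] = 1
(x ⊛ y)[4] = -2
(x ⊛ y)[5] = 0

x ⊛ y = [1, 0, 0, 1, -2, 0]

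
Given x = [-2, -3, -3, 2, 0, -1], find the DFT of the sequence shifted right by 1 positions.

Time shift by 1: X_shifted[k] = ω_6^(1k) · X[k]
Shifted x = [-1, -2, -3, -3, 2, 0]

DFT(x[n-1]) = [-7, 1.5000+6.0622i, -2.5000-2.5981i, 3, -2.5000+2.5981i, 1.5000-6.0622i]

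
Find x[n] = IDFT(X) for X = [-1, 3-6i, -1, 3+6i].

x[n] = (1/4) Σ(k=0 to 3) X[k] · e^(2πikn/4)

Computing each x[n]:
x[0] = 1
x[1] = 3
x[2] = -2
x[3] = -3

x = [1, 3, -2, -3]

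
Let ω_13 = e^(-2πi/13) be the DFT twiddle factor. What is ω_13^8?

ω_13^8 = e^(-2πi·8/13)
= cos(-2π·8/13) + i·sin(-2π·8/13)
= cos(-16π/13) + i·sin(-16π/13)

ω_13^8 = cos(-16π/13) + i·sin(-16π/13) = -0.7485+0.6631i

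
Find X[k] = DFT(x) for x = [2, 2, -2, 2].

X[k] = Σ(n=0 to 3) x[n] · ω_4^(nk)
where ω_4 = e^(-2πi/4)

Computing each X[k]:
X[0] = 4
X[1] = 4
X[2] = -4
X[3] = 4

X = [4, 4, -4, 4]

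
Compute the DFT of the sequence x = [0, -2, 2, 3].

X[k] = Σ(n=0 to 3) x[n] · ω_4^(nk)
where ω_4 = e^(-2πi/4)

Computing each X[k]:
X[0] = 3
X[1] = -2+5i
X[2] = 1
X[3] = -2-5i

X = [3, -2+5i, 1, -2-5i]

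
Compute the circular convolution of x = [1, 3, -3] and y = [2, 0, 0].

(x ⊛ y)[n] = Σ(m=0 to 2) x[m] · y[(n-m) mod 3]

Computing each output sample:
(x ⊛ y)[0] = 2
(x ⊛ y)[1] = 6
(x ⊛ y)[2] = -6

x ⊛ y = [2, 6, -6]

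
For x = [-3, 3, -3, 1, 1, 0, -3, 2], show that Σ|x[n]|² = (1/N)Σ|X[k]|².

Time domain:
Σ|x[n]|² = |-3|² + |3|² + |-3|² + |1|² + |1|² + |0|² + |-3|² + |2|² = 42.0000

Frequency domain:
(1/8)Σ|X[k]|² = (1/8)(|-2|² + |-1.1716-1.4142i|² + |4|² + |-6.8284-1.4142i|² + |-14|² + |-6.8284+1.4142i|² + |4|² + |-1.1716+1.4142i|²) = (1/8)·336.0000 = 42.0000

Both sides agree, confirming Parseval's theorem.

Σ|x[n]|² = (1/N)Σ|X[k]|² = 42.0000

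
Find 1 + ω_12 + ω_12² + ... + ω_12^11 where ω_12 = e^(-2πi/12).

Sum of all nth roots of unity equals 0 for n > 1 (geometric series with r ≠ 1).

0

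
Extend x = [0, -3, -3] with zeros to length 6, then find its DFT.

Original 3-point DFT: [-6, 3, 3]
Zero-padded 6-point DFT provides frequency interpolation.

DFT_6([x, 0, ...]) = [-6, 5.1962i, 3, 0, 3, -5.1962i]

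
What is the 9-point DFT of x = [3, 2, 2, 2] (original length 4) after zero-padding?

Original 4-point DFT: [9, 1, 1, 1]
Zero-padded 9-point DFT provides frequency interpolation.

DFT_9([x, 0, ...]) = [9, 3.8794-4.9872i, 0.4679-0.9216i, 3, 1.6527-1.1305i, 1.6527+1.1305i, 3, 0.4679+0.9216i, 3.8794+4.9872i]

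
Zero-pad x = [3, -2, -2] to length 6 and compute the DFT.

Original 3-point DFT: [-1, 5, 5]
Zero-padded 6-point DFT provides frequency interpolation.

DFT_6([x, 0, ...]) = [-1, 3.0000+3.4641i, 5, 3, 5, 3.0000-3.4641i]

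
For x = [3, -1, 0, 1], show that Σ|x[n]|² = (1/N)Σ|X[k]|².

Time domain:
Σ|x[n]|² = |3|² + |-1|² + |0|² + |1|² = 11.0000

Frequency domain:
(1/4)Σ|X[k]|² = (1/4)(|3|² + |3+2i|² + |3|² + |3-2i|²) = (1/4)·44.0000 = 11.0000

Both sides agree, confirming Parseval's theorem.

Σ|x[n]|² = (1/N)Σ|X[k]|² = 11.0000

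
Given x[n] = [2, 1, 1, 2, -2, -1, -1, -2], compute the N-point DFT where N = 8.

X[k] = Σ(n=0 to 7) x[n] · ω_8^(nk)
where ω_8 = e^(-2πi/8)

Computing each X[k]:
X[0] = 0
X[1] = 2.5858-6.2426i
X[2] = 0
X[3] = 5.4142-2.2426i
X[4] = 0
X[5] = 5.4142+2.2426i
X[6] = 0
X[7] = 2.5858+6.2426i

X = [0, 2.5858-6.2426i, 0, 5.4142-2.2426i, 0, 5.4142+2.2426i, 0, 2.5858+6.2426i]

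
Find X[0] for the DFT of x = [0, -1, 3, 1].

X[0] = Σ(n=0 to 3) x[n] · ω_4^0 = Σ x[n]
= (0) + (-1) + (3) + (1)

X[0] = 3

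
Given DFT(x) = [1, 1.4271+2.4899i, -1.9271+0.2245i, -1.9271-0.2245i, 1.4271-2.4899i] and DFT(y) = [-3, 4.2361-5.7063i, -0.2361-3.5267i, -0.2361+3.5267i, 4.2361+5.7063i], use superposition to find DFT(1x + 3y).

By linearity: DFT(1x + 3y) = 1·DFT(x) + 3·DFT(y)
= 1·[1, 1.4271+2.4899i, -1.9271+0.2245i, -1.9271-0.2245i, 1.4271-2.4899i] + 3·[-3, 4.2361-5.7063i, -0.2361-3.5267i, -0.2361+3.5267i, 4.2361+5.7063i]

Computing element-wise:
Z[0] = 1·(1) + 3·(-3) = -8
Z[1] = 1·(1.4271+2.4899i) + 3·(4.2361-5.7063i) = 14.1354-14.6290i
Z[2] = 1·(-1.9271+0.2245i) + 3·(-0.2361-3.5267i) = -2.6354-10.3556i
Z[3] = 1·(-1.9271-0.2245i) + 3·(-0.2361+3.5267i) = -2.6354+10.3556i
Z[4] = 1·(1.4271-2.4899i) + 3·(4.2361+5.7063i) = 14.1354+14.6290i

DFT(1x + 3y) = 1·X + 3·Y = [-8, 14.1354-14.6290i, -2.6354-10.3556i, -2.6354+10.3556i, 14.1354+14.6290i]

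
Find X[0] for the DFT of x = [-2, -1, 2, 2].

X[0] = Σ(n=0 to 3) x[n] · ω_4^0 = Σ x[n]
= (-2) + (-1) + (2) + (2)

X[0] = 1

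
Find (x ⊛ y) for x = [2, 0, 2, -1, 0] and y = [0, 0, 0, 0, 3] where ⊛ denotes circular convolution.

(x ⊛ y)[n] = Σ(m=0 to 4) x[m] · y[(n-m) mod 5]

Computing each output sample:
(x ⊛ y)[0] = 0
(x ⊛ y)[1] = 6
(x ⊛ y)[2] = -3
(x ⊛ y)[3] = 0
(x ⊛ y)[4] = 6

x ⊛ y = [0, 6, -3, 0, 6]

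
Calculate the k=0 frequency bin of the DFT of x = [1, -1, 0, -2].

X[0] = Σ(n=0 to 3) x[n] · ω_4^0 = Σ x[n]
= (1) + (-1) + (0) + (-2)

X[0] = -2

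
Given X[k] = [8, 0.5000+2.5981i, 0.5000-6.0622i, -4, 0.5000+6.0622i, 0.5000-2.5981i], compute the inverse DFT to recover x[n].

x[n] = (1/6) Σ(k=0 to 5) X[k] · e^(2πikn/6)

Computing each x[n]:
x[0] = 1
x[1] = 3
x[2] = -2
x[3] = 2
x[4] = 3
x[5] = 1

x = [1, 3, -2, 2, 3, 1]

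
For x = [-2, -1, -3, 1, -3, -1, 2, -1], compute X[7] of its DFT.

X[7] = Σ(n=0 to 7) x[n] · ω_8^(7n) where ω_8 = e^(-2πi/8)
= (-2)·ω_8^0 + (-1)·ω_8^7 + (-3)·ω_8^14 + (1)·ω_8^21 + (-3)·ω_8^28 + (-1)·ω_8^35 + (2)·ω_8^42 + (-1)·ω_8^49

X[7] = -0.4142-3.5858i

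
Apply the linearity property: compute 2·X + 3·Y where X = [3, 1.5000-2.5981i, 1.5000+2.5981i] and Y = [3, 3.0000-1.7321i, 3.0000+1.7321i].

By linearity: DFT(2x + 3y) = 2·DFT(x) + 3·DFT(y)
= 2·[3, 1.5000-2.5981i, 1.5000+2.5981i] + 3·[3, 3.0000-1.7321i, 3.0000+1.7321i]

Computing element-wise:
Z[0] = 2·(3) + 3·(3) = 15
Z[1] = 2·(1.5000-2.5981i) + 3·(3.0000-1.7321i) = 12.0000-10.3925i
Z[2] = 2·(1.5000+2.5981i) + 3·(3.0000+1.7321i) = 12.0000+10.3925i

DFT(2x + 3y) = 2·X + 3·Y = [15, 12.0000-10.3925i, 12.0000+10.3925i]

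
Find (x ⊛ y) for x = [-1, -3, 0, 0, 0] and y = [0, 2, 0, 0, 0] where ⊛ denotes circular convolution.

(x ⊛ y)[n] = Σ(m=0 to 4) x[m] · y[(n-m) mod 5]

Computing each output sample:
(x ⊛ y)[0] = 0
(x ⊛ y)[1] = -2
(x ⊛ y)[2] = -6
(x ⊛ y)[3] = 0
(x ⊛ y)[4] = 0

x ⊛ y = [0, -2, -6, 0, 0]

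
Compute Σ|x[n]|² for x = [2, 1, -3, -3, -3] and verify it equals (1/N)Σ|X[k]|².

Time domain:
Σ|x[n]|² = |2|² + |1|² + |-3|² + |-3|² + |-3|² = 32.0000

Frequency domain:
(1/5)Σ|X[k]|² = (1/5)(|-6|² + |6.2361-3.8042i|² + |1.7639-2.3511i|² + |1.7639+2.3511i|² + |6.2361+3.8042i|²) = (1/5)·160.0000 = 32.0000

Both sides agree, confirming Parseval's theorem.

Σ|x[n]|² = (1/N)Σ|X[k]|² = 32.0000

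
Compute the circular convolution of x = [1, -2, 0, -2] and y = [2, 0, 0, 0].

(x ⊛ y)[n] = Σ(m=0 to 3) x[m] · y[(n-m) mod 4]

Computing each output sample:
(x ⊛ y)[0] = 2
(x ⊛ y)[1] = -4
(x ⊛ y)[2] = 0
(x ⊛ y)[3] = -4

x ⊛ y = [2, -4, 0, -4]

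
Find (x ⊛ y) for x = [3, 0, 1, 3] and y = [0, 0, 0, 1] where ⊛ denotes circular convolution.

(x ⊛ y)[n] = Σ(m=0 to 3) x[m] · y[(n-m) mod 4]

Computing each output sample:
(x ⊛ y)[0] = 0
(x ⊛ y)[1] = 1
(x ⊛ y)[2] = 3
(x ⊛ y)[3] = 3

x ⊛ y = [0, 1, 3, 3]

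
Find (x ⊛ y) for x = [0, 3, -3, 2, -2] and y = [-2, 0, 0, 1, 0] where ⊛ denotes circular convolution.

(x ⊛ y)[n] = Σ(m=0 to 4) x[m] · y[(n-m) mod 5]

Computing each output sample:
(x ⊛ y)[0] = -3
(x ⊛ y)[1] = -4
(x ⊛ y)[2] = 4
(x ⊛ y)[3] = -4
(x ⊛ y)[4] = 7

x ⊛ y = [-3, -4, 4, -4, 7]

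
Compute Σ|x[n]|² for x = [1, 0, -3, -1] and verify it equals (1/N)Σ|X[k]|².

Time domain:
Σ|x[n]|² = |1|² + |0|² + |-3|² + |-1|² = 11.0000

Frequency domain:
(1/4)Σ|X[k]|² = (1/4)(|-3|² + |4-1i|² + |-1|² + |4+1i|²) = (1/4)·44.0000 = 11.0000

Both sides agree, confirming Parseval's theorem.

Σ|x[n]|² = (1/N)Σ|X[k]|² = 11.0000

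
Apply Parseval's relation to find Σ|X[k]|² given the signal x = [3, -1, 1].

Parseval: Σ|x[n]|² = (1/N)Σ|X[k]|², so Σ|X[k]|² = N·Σ|x[n]|² = 3·11.0000

Σ|X[k]|² = N·Σ|x[n]|² = 3·11.0000 = 33.0000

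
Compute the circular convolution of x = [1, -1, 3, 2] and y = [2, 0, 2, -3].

(x ⊛ y)[n] = Σ(m=0 to 3) x[m] · y[(n-m) mod 4]

Computing each output sample:
(x ⊛ y)[0] = 11
(x ⊛ y)[1] = -7
(x ⊛ y)[2] = 2
(x ⊛ y)[3] = -1

x ⊛ y = [11, -7, 2, -1]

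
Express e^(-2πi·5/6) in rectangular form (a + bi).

ω_6^5 = e^(-2πi·5/6)
= cos(-2π·5/6) + i·sin(-2π·5/6)
= cos(-10π/6) + i·sin(-10π/6)

ω_6^5 = cos(-10π/6) + i·sin(-10π/6) = 0.5000+0.8660i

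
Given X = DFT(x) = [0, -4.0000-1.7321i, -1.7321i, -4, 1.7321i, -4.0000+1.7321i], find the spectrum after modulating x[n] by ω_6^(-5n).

Modulation property: DFT(ω_6^(-5n)·x[n]) = X[(k-5) mod 6], so circularly shift X by 5 positions.

X[k-5] = [-4.0000-1.7321i, -1.7321i, -4, 1.7321i, -4.0000+1.7321i, 0]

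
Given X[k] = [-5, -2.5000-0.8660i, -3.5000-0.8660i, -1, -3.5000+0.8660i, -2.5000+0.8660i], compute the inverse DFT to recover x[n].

x[n] = (1/6) Σ(k=0 to 5) X[k] · e^(2πikn/6)

Computing each x[n]:
x[0] = -3
x[1] = 0
x[2] = 0
x[3] = -1
x[4] = 0
x[5] = -1

x = [-3, 0, 0, -1, 0, -1]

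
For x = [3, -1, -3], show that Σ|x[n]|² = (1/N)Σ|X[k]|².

Time domain:
Σ|x[n]|² = |3|² + |-1|² + |-3|² = 19.0000

Frequency domain:
(1/3)Σ|X[k]|² = (1/3)(|-1|² + |5.0000-1.7321i|² + |5.0000+1.7321i|²) = (1/3)·57.0000 = 19.0000

Both sides agree, confirming Parseval's theorem.

Σ|x[n]|² = (1/N)Σ|X[k]|² = 19.0000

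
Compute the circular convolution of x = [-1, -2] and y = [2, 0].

(x ⊛ y)[n] = Σ(m=0 to 1) x[m] · y[(n-m) mod 2]

Computing each output sample:
(x ⊛ y)[0] = -2
(x ⊛ y)[1] = -4

x ⊛ y = [-2, -4]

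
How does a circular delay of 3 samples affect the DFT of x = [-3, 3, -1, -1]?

Time shift by 3: X_shifted[k] = ω_4^(3k) · X[k]
Shifted x = [3, -1, -1, -3]

DFT(x[n-3]) = [-2, 4-2i, 6, 4+2i]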